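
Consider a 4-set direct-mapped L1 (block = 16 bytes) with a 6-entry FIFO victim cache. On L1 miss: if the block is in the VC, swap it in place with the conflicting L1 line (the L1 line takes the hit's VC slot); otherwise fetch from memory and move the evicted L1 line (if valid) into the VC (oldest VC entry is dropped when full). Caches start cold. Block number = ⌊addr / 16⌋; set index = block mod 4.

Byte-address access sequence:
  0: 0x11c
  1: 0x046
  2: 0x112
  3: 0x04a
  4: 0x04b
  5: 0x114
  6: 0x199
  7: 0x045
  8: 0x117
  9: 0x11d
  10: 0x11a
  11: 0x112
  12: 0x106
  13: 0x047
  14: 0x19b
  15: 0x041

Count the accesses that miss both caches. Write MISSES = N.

  [0] addr=0x11c blk=17 s=1: MISS | VC []
  [1] addr=0x46 blk=4 s=0: MISS | VC []
  [2] addr=0x112 blk=17 s=1: L1-HIT | VC []
  [3] addr=0x4a blk=4 s=0: L1-HIT | VC []
  [4] addr=0x4b blk=4 s=0: L1-HIT | VC []
  [5] addr=0x114 blk=17 s=1: L1-HIT | VC []
  [6] addr=0x199 blk=25 s=1: MISS | VC [17]
  [7] addr=0x45 blk=4 s=0: L1-HIT | VC [17]
  [8] addr=0x117 blk=17 s=1: VC-HIT | VC [25]
  [9] addr=0x11d blk=17 s=1: L1-HIT | VC [25]
  [10] addr=0x11a blk=17 s=1: L1-HIT | VC [25]
  [11] addr=0x112 blk=17 s=1: L1-HIT | VC [25]
  [12] addr=0x106 blk=16 s=0: MISS | VC [25, 4]
  [13] addr=0x47 blk=4 s=0: VC-HIT | VC [25, 16]
  [14] addr=0x19b blk=25 s=1: VC-HIT | VC [17, 16]
  [15] addr=0x41 blk=4 s=0: L1-HIT | VC [17, 16]

MISSES = 4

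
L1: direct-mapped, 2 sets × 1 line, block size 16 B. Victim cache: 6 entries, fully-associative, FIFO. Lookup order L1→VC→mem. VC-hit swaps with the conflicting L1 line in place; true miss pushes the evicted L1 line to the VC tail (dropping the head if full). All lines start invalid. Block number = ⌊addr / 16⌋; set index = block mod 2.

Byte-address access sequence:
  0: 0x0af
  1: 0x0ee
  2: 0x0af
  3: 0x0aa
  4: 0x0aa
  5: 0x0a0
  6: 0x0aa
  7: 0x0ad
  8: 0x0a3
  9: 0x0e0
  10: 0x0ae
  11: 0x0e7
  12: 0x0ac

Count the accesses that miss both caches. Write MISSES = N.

MISSES = 2

#0 0xaf→b10/s0 MISS; vc=[]
#1 0xee→b14/s0 MISS; vc=[10]
#2 0xaf→b10/s0 VC-HIT; vc=[14]
#3 0xaa→b10/s0 L1-HIT; vc=[14]
#4 0xaa→b10/s0 L1-HIT; vc=[14]
#5 0xa0→b10/s0 L1-HIT; vc=[14]
#6 0xaa→b10/s0 L1-HIT; vc=[14]
#7 0xad→b10/s0 L1-HIT; vc=[14]
#8 0xa3→b10/s0 L1-HIT; vc=[14]
#9 0xe0→b14/s0 VC-HIT; vc=[10]
#10 0xae→b10/s0 VC-HIT; vc=[14]
#11 0xe7→b14/s0 VC-HIT; vc=[10]
#12 0xac→b10/s0 VC-HIT; vc=[14]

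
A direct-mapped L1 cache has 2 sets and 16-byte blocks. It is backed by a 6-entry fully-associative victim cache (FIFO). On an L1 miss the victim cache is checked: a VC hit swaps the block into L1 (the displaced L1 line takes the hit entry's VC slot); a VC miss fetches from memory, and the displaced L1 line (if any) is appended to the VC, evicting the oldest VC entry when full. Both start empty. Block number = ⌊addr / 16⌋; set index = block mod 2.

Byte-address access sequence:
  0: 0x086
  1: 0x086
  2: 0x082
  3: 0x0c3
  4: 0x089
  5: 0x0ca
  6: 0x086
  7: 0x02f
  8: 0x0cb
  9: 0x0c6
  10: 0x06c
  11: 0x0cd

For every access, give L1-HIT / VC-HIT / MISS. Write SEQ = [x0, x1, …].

#0 0x86→b8/s0 MISS; vc=[]
#1 0x86→b8/s0 L1-HIT; vc=[]
#2 0x82→b8/s0 L1-HIT; vc=[]
#3 0xc3→b12/s0 MISS; vc=[8]
#4 0x89→b8/s0 VC-HIT; vc=[12]
#5 0xca→b12/s0 VC-HIT; vc=[8]
#6 0x86→b8/s0 VC-HIT; vc=[12]
#7 0x2f→b2/s0 MISS; vc=[12,8]
#8 0xcb→b12/s0 VC-HIT; vc=[2,8]
#9 0xc6→b12/s0 L1-HIT; vc=[2,8]
#10 0x6c→b6/s0 MISS; vc=[2,8,12]
#11 0xcd→b12/s0 VC-HIT; vc=[2,8,6]

SEQ = [MISS, L1-HIT, L1-HIT, MISS, VC-HIT, VC-HIT, VC-HIT, MISS, VC-HIT, L1-HIT, MISS, VC-HIT]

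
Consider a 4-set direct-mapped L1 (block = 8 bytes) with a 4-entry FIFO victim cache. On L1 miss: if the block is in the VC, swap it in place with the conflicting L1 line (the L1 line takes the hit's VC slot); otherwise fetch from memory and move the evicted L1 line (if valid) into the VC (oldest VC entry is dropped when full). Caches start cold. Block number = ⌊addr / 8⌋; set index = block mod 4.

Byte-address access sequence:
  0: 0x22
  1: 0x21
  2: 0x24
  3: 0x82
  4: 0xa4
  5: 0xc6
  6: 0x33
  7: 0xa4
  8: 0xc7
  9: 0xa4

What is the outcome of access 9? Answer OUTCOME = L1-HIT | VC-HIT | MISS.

0: 0x22 (blk 4, set 0) → MISS  vc=[]
1: 0x21 (blk 4, set 0) → L1-HIT  vc=[]
2: 0x24 (blk 4, set 0) → L1-HIT  vc=[]
3: 0x82 (blk 16, set 0) → MISS  vc=[4]
4: 0xa4 (blk 20, set 0) → MISS  vc=[4, 16]
5: 0xc6 (blk 24, set 0) → MISS  vc=[4, 16, 20]
6: 0x33 (blk 6, set 2) → MISS  vc=[4, 16, 20]
7: 0xa4 (blk 20, set 0) → VC-HIT  vc=[4, 16, 24]
8: 0xc7 (blk 24, set 0) → VC-HIT  vc=[4, 16, 20]
9: 0xa4 (blk 20, set 0) → VC-HIT  vc=[4, 16, 24]

OUTCOME = VC-HIT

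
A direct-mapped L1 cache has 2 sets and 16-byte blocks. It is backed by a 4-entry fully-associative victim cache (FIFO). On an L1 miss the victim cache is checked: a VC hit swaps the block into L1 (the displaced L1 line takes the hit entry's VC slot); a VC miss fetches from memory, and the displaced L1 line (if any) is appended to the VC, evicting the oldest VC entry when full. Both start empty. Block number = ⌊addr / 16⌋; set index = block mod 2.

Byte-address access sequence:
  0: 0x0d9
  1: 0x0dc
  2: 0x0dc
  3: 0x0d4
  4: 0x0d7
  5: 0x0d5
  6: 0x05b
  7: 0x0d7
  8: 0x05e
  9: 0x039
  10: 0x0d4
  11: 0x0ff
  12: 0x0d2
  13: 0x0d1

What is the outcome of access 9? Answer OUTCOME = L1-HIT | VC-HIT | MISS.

OUTCOME = MISS

0: 0xd9 (blk 13, set 1) → MISS  vc=[]
1: 0xdc (blk 13, set 1) → L1-HIT  vc=[]
2: 0xdc (blk 13, set 1) → L1-HIT  vc=[]
3: 0xd4 (blk 13, set 1) → L1-HIT  vc=[]
4: 0xd7 (blk 13, set 1) → L1-HIT  vc=[]
5: 0xd5 (blk 13, set 1) → L1-HIT  vc=[]
6: 0x5b (blk 5, set 1) → MISS  vc=[13]
7: 0xd7 (blk 13, set 1) → VC-HIT  vc=[5]
8: 0x5e (blk 5, set 1) → VC-HIT  vc=[13]
9: 0x39 (blk 3, set 1) → MISS  vc=[13, 5]
10: 0xd4 (blk 13, set 1) → VC-HIT  vc=[3, 5]
11: 0xff (blk 15, set 1) → MISS  vc=[3, 5, 13]
12: 0xd2 (blk 13, set 1) → VC-HIT  vc=[3, 5, 15]
13: 0xd1 (blk 13, set 1) → L1-HIT  vc=[3, 5, 15]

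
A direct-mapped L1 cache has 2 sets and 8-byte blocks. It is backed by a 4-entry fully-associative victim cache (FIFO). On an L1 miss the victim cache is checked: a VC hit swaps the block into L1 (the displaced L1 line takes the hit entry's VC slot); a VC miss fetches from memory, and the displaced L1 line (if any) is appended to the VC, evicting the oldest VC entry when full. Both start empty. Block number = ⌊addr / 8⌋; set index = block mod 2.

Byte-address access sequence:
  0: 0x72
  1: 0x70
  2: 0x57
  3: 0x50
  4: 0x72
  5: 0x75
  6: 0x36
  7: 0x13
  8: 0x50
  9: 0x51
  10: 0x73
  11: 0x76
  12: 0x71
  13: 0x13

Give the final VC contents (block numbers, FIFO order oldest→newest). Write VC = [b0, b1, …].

VC = [14, 10, 6]

  [0] addr=0x72 blk=14 s=0: MISS | VC []
  [1] addr=0x70 blk=14 s=0: L1-HIT | VC []
  [2] addr=0x57 blk=10 s=0: MISS | VC [14]
  [3] addr=0x50 blk=10 s=0: L1-HIT | VC [14]
  [4] addr=0x72 blk=14 s=0: VC-HIT | VC [10]
  [5] addr=0x75 blk=14 s=0: L1-HIT | VC [10]
  [6] addr=0x36 blk=6 s=0: MISS | VC [10, 14]
  [7] addr=0x13 blk=2 s=0: MISS | VC [10, 14, 6]
  [8] addr=0x50 blk=10 s=0: VC-HIT | VC [2, 14, 6]
  [9] addr=0x51 blk=10 s=0: L1-HIT | VC [2, 14, 6]
  [10] addr=0x73 blk=14 s=0: VC-HIT | VC [2, 10, 6]
  [11] addr=0x76 blk=14 s=0: L1-HIT | VC [2, 10, 6]
  [12] addr=0x71 blk=14 s=0: L1-HIT | VC [2, 10, 6]
  [13] addr=0x13 blk=2 s=0: VC-HIT | VC [14, 10, 6]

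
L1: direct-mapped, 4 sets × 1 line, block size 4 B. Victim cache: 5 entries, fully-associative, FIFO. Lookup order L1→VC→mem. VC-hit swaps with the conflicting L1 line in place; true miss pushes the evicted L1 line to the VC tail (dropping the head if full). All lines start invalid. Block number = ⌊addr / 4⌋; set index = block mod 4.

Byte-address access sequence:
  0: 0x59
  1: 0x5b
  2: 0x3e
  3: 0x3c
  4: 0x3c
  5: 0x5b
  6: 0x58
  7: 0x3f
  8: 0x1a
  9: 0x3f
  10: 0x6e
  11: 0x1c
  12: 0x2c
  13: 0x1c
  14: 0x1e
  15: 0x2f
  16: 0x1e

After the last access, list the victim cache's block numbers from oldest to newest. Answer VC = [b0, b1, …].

  [0] addr=0x59 blk=22 s=2: MISS | VC []
  [1] addr=0x5b blk=22 s=2: L1-HIT | VC []
  [2] addr=0x3e blk=15 s=3: MISS | VC []
  [3] addr=0x3c blk=15 s=3: L1-HIT | VC []
  [4] addr=0x3c blk=15 s=3: L1-HIT | VC []
  [5] addr=0x5b blk=22 s=2: L1-HIT | VC []
  [6] addr=0x58 blk=22 s=2: L1-HIT | VC []
  [7] addr=0x3f blk=15 s=3: L1-HIT | VC []
  [8] addr=0x1a blk=6 s=2: MISS | VC [22]
  [9] addr=0x3f blk=15 s=3: L1-HIT | VC [22]
  [10] addr=0x6e blk=27 s=3: MISS | VC [22, 15]
  [11] addr=0x1c blk=7 s=3: MISS | VC [22, 15, 27]
  [12] addr=0x2c blk=11 s=3: MISS | VC [22, 15, 27, 7]
  [13] addr=0x1c blk=7 s=3: VC-HIT | VC [22, 15, 27, 11]
  [14] addr=0x1e blk=7 s=3: L1-HIT | VC [22, 15, 27, 11]
  [15] addr=0x2f blk=11 s=3: VC-HIT | VC [22, 15, 27, 7]
  [16] addr=0x1e blk=7 s=3: VC-HIT | VC [22, 15, 27, 11]

VC = [22, 15, 27, 11]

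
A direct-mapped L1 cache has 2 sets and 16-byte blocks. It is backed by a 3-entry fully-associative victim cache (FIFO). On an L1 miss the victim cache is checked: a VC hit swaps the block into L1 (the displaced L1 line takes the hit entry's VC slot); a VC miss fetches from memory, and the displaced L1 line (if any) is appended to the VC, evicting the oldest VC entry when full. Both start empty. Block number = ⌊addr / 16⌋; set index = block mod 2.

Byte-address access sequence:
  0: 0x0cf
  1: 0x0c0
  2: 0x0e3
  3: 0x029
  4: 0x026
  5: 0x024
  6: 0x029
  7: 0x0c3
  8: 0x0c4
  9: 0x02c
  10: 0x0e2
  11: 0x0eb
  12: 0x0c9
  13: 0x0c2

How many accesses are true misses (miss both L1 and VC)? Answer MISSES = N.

0: 0xcf (blk 12, set 0) → MISS  vc=[]
1: 0xc0 (blk 12, set 0) → L1-HIT  vc=[]
2: 0xe3 (blk 14, set 0) → MISS  vc=[12]
3: 0x29 (blk 2, set 0) → MISS  vc=[12, 14]
4: 0x26 (blk 2, set 0) → L1-HIT  vc=[12, 14]
5: 0x24 (blk 2, set 0) → L1-HIT  vc=[12, 14]
6: 0x29 (blk 2, set 0) → L1-HIT  vc=[12, 14]
7: 0xc3 (blk 12, set 0) → VC-HIT  vc=[2, 14]
8: 0xc4 (blk 12, set 0) → L1-HIT  vc=[2, 14]
9: 0x2c (blk 2, set 0) → VC-HIT  vc=[12, 14]
10: 0xe2 (blk 14, set 0) → VC-HIT  vc=[12, 2]
11: 0xeb (blk 14, set 0) → L1-HIT  vc=[12, 2]
12: 0xc9 (blk 12, set 0) → VC-HIT  vc=[14, 2]
13: 0xc2 (blk 12, set 0) → L1-HIT  vc=[14, 2]

MISSES = 3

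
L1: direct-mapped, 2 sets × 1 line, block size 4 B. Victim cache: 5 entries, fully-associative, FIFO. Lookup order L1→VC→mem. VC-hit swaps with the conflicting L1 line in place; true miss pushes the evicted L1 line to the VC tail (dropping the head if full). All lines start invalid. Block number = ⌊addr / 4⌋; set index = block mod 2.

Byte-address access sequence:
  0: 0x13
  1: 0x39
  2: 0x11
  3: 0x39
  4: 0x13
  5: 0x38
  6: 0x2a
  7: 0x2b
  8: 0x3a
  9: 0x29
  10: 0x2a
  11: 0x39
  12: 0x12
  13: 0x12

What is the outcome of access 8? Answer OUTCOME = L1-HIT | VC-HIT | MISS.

OUTCOME = VC-HIT

#0 0x13→b4/s0 MISS; vc=[]
#1 0x39→b14/s0 MISS; vc=[4]
#2 0x11→b4/s0 VC-HIT; vc=[14]
#3 0x39→b14/s0 VC-HIT; vc=[4]
#4 0x13→b4/s0 VC-HIT; vc=[14]
#5 0x38→b14/s0 VC-HIT; vc=[4]
#6 0x2a→b10/s0 MISS; vc=[4,14]
#7 0x2b→b10/s0 L1-HIT; vc=[4,14]
#8 0x3a→b14/s0 VC-HIT; vc=[4,10]
#9 0x29→b10/s0 VC-HIT; vc=[4,14]
#10 0x2a→b10/s0 L1-HIT; vc=[4,14]
#11 0x39→b14/s0 VC-HIT; vc=[4,10]
#12 0x12→b4/s0 VC-HIT; vc=[14,10]
#13 0x12→b4/s0 L1-HIT; vc=[14,10]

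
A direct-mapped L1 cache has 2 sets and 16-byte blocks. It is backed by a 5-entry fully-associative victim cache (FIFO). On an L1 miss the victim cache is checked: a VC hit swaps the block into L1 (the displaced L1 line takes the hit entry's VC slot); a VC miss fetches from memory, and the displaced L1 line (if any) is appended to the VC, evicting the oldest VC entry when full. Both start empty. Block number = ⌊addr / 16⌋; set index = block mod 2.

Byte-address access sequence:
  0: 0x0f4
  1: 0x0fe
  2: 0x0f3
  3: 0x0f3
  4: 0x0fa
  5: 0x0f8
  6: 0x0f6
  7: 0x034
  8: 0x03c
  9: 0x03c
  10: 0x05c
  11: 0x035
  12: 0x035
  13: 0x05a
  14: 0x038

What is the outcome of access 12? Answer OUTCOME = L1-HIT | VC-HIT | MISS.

OUTCOME = L1-HIT

0: 0xf4 (blk 15, set 1) → MISS  vc=[]
1: 0xfe (blk 15, set 1) → L1-HIT  vc=[]
2: 0xf3 (blk 15, set 1) → L1-HIT  vc=[]
3: 0xf3 (blk 15, set 1) → L1-HIT  vc=[]
4: 0xfa (blk 15, set 1) → L1-HIT  vc=[]
5: 0xf8 (blk 15, set 1) → L1-HIT  vc=[]
6: 0xf6 (blk 15, set 1) → L1-HIT  vc=[]
7: 0x34 (blk 3, set 1) → MISS  vc=[15]
8: 0x3c (blk 3, set 1) → L1-HIT  vc=[15]
9: 0x3c (blk 3, set 1) → L1-HIT  vc=[15]
10: 0x5c (blk 5, set 1) → MISS  vc=[15, 3]
11: 0x35 (blk 3, set 1) → VC-HIT  vc=[15, 5]
12: 0x35 (blk 3, set 1) → L1-HIT  vc=[15, 5]
13: 0x5a (blk 5, set 1) → VC-HIT  vc=[15, 3]
14: 0x38 (blk 3, set 1) → VC-HIT  vc=[15, 5]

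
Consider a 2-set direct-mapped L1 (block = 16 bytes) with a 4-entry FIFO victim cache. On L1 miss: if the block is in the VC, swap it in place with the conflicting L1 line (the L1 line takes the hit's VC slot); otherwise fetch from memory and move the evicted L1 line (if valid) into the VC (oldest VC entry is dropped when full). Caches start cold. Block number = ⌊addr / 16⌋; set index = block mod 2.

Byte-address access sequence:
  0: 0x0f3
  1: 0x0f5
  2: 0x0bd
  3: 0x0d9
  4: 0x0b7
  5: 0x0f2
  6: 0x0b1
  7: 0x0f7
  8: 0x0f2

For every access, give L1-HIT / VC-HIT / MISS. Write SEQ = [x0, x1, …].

#0 0xf3→b15/s1 MISS; vc=[]
#1 0xf5→b15/s1 L1-HIT; vc=[]
#2 0xbd→b11/s1 MISS; vc=[15]
#3 0xd9→b13/s1 MISS; vc=[15,11]
#4 0xb7→b11/s1 VC-HIT; vc=[15,13]
#5 0xf2→b15/s1 VC-HIT; vc=[11,13]
#6 0xb1→b11/s1 VC-HIT; vc=[15,13]
#7 0xf7→b15/s1 VC-HIT; vc=[11,13]
#8 0xf2→b15/s1 L1-HIT; vc=[11,13]

SEQ = [MISS, L1-HIT, MISS, MISS, VC-HIT, VC-HIT, VC-HIT, VC-HIT, L1-HIT]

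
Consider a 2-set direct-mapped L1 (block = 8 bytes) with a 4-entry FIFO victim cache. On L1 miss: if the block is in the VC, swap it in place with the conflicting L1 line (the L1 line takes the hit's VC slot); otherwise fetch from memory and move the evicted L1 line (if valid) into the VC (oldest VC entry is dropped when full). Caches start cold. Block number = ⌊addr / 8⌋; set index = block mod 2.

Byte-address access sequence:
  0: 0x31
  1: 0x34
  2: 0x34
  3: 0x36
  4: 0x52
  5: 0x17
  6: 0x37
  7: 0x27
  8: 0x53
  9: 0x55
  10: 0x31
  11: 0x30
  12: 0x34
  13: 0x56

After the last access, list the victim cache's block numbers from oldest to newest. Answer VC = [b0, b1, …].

0: 0x31 (blk 6, set 0) → MISS  vc=[]
1: 0x34 (blk 6, set 0) → L1-HIT  vc=[]
2: 0x34 (blk 6, set 0) → L1-HIT  vc=[]
3: 0x36 (blk 6, set 0) → L1-HIT  vc=[]
4: 0x52 (blk 10, set 0) → MISS  vc=[6]
5: 0x17 (blk 2, set 0) → MISS  vc=[6, 10]
6: 0x37 (blk 6, set 0) → VC-HIT  vc=[2, 10]
7: 0x27 (blk 4, set 0) → MISS  vc=[2, 10, 6]
8: 0x53 (blk 10, set 0) → VC-HIT  vc=[2, 4, 6]
9: 0x55 (blk 10, set 0) → L1-HIT  vc=[2, 4, 6]
10: 0x31 (blk 6, set 0) → VC-HIT  vc=[2, 4, 10]
11: 0x30 (blk 6, set 0) → L1-HIT  vc=[2, 4, 10]
12: 0x34 (blk 6, set 0) → L1-HIT  vc=[2, 4, 10]
13: 0x56 (blk 10, set 0) → VC-HIT  vc=[2, 4, 6]

VC = [2, 4, 6]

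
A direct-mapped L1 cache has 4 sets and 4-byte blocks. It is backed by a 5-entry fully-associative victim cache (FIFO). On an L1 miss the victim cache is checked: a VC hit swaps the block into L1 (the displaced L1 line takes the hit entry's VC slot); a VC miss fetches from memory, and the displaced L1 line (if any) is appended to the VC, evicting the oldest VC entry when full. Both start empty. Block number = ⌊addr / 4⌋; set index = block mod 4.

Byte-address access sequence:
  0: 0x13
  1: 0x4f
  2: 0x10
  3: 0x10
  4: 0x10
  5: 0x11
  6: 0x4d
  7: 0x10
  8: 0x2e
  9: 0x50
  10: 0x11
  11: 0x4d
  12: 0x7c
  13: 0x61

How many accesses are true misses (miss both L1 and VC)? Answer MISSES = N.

0: 0x13 (blk 4, set 0) → MISS  vc=[]
1: 0x4f (blk 19, set 3) → MISS  vc=[]
2: 0x10 (blk 4, set 0) → L1-HIT  vc=[]
3: 0x10 (blk 4, set 0) → L1-HIT  vc=[]
4: 0x10 (blk 4, set 0) → L1-HIT  vc=[]
5: 0x11 (blk 4, set 0) → L1-HIT  vc=[]
6: 0x4d (blk 19, set 3) → L1-HIT  vc=[]
7: 0x10 (blk 4, set 0) → L1-HIT  vc=[]
8: 0x2e (blk 11, set 3) → MISS  vc=[19]
9: 0x50 (blk 20, set 0) → MISS  vc=[19, 4]
10: 0x11 (blk 4, set 0) → VC-HIT  vc=[19, 20]
11: 0x4d (blk 19, set 3) → VC-HIT  vc=[11, 20]
12: 0x7c (blk 31, set 3) → MISS  vc=[11, 20, 19]
13: 0x61 (blk 24, set 0) → MISS  vc=[11, 20, 19, 4]

MISSES = 6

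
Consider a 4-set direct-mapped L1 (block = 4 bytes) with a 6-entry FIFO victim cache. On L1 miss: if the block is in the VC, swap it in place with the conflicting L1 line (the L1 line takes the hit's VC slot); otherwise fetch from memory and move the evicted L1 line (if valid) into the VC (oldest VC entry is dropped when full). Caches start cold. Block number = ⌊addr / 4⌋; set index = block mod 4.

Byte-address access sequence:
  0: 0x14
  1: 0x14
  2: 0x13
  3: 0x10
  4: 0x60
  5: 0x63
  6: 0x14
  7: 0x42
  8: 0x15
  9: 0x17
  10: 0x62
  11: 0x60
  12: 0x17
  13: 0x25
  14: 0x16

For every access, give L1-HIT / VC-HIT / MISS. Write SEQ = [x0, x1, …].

0: 0x14 (blk 5, set 1) → MISS  vc=[]
1: 0x14 (blk 5, set 1) → L1-HIT  vc=[]
2: 0x13 (blk 4, set 0) → MISS  vc=[]
3: 0x10 (blk 4, set 0) → L1-HIT  vc=[]
4: 0x60 (blk 24, set 0) → MISS  vc=[4]
5: 0x63 (blk 24, set 0) → L1-HIT  vc=[4]
6: 0x14 (blk 5, set 1) → L1-HIT  vc=[4]
7: 0x42 (blk 16, set 0) → MISS  vc=[4, 24]
8: 0x15 (blk 5, set 1) → L1-HIT  vc=[4, 24]
9: 0x17 (blk 5, set 1) → L1-HIT  vc=[4, 24]
10: 0x62 (blk 24, set 0) → VC-HIT  vc=[4, 16]
11: 0x60 (blk 24, set 0) → L1-HIT  vc=[4, 16]
12: 0x17 (blk 5, set 1) → L1-HIT  vc=[4, 16]
13: 0x25 (blk 9, set 1) → MISS  vc=[4, 16, 5]
14: 0x16 (blk 5, set 1) → VC-HIT  vc=[4, 16, 9]

SEQ = [MISS, L1-HIT, MISS, L1-HIT, MISS, L1-HIT, L1-HIT, MISS, L1-HIT, L1-HIT, VC-HIT, L1-HIT, L1-HIT, MISS, VC-HIT]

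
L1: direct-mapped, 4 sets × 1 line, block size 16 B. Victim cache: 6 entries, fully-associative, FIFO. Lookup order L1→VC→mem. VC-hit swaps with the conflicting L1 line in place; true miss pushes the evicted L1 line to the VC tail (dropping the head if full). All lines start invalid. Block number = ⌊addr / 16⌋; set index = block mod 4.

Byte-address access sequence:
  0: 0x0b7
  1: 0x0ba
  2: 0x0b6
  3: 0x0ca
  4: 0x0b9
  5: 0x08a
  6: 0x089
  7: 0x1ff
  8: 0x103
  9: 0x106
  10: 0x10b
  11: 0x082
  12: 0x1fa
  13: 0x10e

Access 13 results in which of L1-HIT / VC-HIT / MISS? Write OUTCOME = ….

0: 0xb7 (blk 11, set 3) → MISS  vc=[]
1: 0xba (blk 11, set 3) → L1-HIT  vc=[]
2: 0xb6 (blk 11, set 3) → L1-HIT  vc=[]
3: 0xca (blk 12, set 0) → MISS  vc=[]
4: 0xb9 (blk 11, set 3) → L1-HIT  vc=[]
5: 0x8a (blk 8, set 0) → MISS  vc=[12]
6: 0x89 (blk 8, set 0) → L1-HIT  vc=[12]
7: 0x1ff (blk 31, set 3) → MISS  vc=[12, 11]
8: 0x103 (blk 16, set 0) → MISS  vc=[12, 11, 8]
9: 0x106 (blk 16, set 0) → L1-HIT  vc=[12, 11, 8]
10: 0x10b (blk 16, set 0) → L1-HIT  vc=[12, 11, 8]
11: 0x82 (blk 8, set 0) → VC-HIT  vc=[12, 11, 16]
12: 0x1fa (blk 31, set 3) → L1-HIT  vc=[12, 11, 16]
13: 0x10e (blk 16, set 0) → VC-HIT  vc=[12, 11, 8]

OUTCOME = VC-HIT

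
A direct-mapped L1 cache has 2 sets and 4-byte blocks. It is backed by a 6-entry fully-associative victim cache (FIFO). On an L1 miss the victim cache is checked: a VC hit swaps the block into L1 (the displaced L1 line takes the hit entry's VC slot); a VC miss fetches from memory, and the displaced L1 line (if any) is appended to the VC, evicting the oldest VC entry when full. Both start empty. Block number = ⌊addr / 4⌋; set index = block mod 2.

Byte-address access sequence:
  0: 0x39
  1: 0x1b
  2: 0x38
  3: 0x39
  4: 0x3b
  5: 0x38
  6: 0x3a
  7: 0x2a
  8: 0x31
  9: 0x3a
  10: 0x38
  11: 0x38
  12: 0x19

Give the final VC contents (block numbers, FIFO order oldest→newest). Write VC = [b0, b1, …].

VC = [14, 12, 10]

#0 0x39→b14/s0 MISS; vc=[]
#1 0x1b→b6/s0 MISS; vc=[14]
#2 0x38→b14/s0 VC-HIT; vc=[6]
#3 0x39→b14/s0 L1-HIT; vc=[6]
#4 0x3b→b14/s0 L1-HIT; vc=[6]
#5 0x38→b14/s0 L1-HIT; vc=[6]
#6 0x3a→b14/s0 L1-HIT; vc=[6]
#7 0x2a→b10/s0 MISS; vc=[6,14]
#8 0x31→b12/s0 MISS; vc=[6,14,10]
#9 0x3a→b14/s0 VC-HIT; vc=[6,12,10]
#10 0x38→b14/s0 L1-HIT; vc=[6,12,10]
#11 0x38→b14/s0 L1-HIT; vc=[6,12,10]
#12 0x19→b6/s0 VC-HIT; vc=[14,12,10]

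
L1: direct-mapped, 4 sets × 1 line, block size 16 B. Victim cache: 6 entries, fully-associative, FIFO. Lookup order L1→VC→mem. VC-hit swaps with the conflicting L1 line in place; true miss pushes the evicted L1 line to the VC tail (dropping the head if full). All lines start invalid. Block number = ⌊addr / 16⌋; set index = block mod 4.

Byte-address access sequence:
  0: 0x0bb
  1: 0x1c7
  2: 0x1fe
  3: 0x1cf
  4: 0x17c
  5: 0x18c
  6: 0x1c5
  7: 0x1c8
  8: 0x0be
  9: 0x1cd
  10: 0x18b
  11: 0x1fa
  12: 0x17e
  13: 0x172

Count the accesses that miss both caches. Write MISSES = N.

MISSES = 5

  [0] addr=0xbb blk=11 s=3: MISS | VC []
  [1] addr=0x1c7 blk=28 s=0: MISS | VC []
  [2] addr=0x1fe blk=31 s=3: MISS | VC [11]
  [3] addr=0x1cf blk=28 s=0: L1-HIT | VC [11]
  [4] addr=0x17c blk=23 s=3: MISS | VC [11, 31]
  [5] addr=0x18c blk=24 s=0: MISS | VC [11, 31, 28]
  [6] addr=0x1c5 blk=28 s=0: VC-HIT | VC [11, 31, 24]
  [7] addr=0x1c8 blk=28 s=0: L1-HIT | VC [11, 31, 24]
  [8] addr=0xbe blk=11 s=3: VC-HIT | VC [23, 31, 24]
  [9] addr=0x1cd blk=28 s=0: L1-HIT | VC [23, 31, 24]
  [10] addr=0x18b blk=24 s=0: VC-HIT | VC [23, 31, 28]
  [11] addr=0x1fa blk=31 s=3: VC-HIT | VC [23, 11, 28]
  [12] addr=0x17e blk=23 s=3: VC-HIT | VC [31, 11, 28]
  [13] addr=0x172 blk=23 s=3: L1-HIT | VC [31, 11, 28]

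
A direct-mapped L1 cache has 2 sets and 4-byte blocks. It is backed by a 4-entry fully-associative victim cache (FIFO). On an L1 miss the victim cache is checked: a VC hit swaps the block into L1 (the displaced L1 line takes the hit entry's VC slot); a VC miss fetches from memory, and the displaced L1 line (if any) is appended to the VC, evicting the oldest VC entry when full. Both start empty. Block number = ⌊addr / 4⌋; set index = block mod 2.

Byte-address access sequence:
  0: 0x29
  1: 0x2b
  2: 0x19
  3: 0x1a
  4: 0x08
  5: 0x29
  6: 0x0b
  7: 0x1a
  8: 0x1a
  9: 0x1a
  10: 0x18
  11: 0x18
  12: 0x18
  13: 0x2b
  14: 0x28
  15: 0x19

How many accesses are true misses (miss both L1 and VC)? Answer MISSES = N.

  [0] addr=0x29 blk=10 s=0: MISS | VC []
  [1] addr=0x2b blk=10 s=0: L1-HIT | VC []
  [2] addr=0x19 blk=6 s=0: MISS | VC [10]
  [3] addr=0x1a blk=6 s=0: L1-HIT | VC [10]
  [4] addr=0x8 blk=2 s=0: MISS | VC [10, 6]
  [5] addr=0x29 blk=10 s=0: VC-HIT | VC [2, 6]
  [6] addr=0xb blk=2 s=0: VC-HIT | VC [10, 6]
  [7] addr=0x1a blk=6 s=0: VC-HIT | VC [10, 2]
  [8] addr=0x1a blk=6 s=0: L1-HIT | VC [10, 2]
  [9] addr=0x1a blk=6 s=0: L1-HIT | VC [10, 2]
  [10] addr=0x18 blk=6 s=0: L1-HIT | VC [10, 2]
  [11] addr=0x18 blk=6 s=0: L1-HIT | VC [10, 2]
  [12] addr=0x18 blk=6 s=0: L1-HIT | VC [10, 2]
  [13] addr=0x2b blk=10 s=0: VC-HIT | VC [6, 2]
  [14] addr=0x28 blk=10 s=0: L1-HIT | VC [6, 2]
  [15] addr=0x19 blk=6 s=0: VC-HIT | VC [10, 2]

MISSES = 3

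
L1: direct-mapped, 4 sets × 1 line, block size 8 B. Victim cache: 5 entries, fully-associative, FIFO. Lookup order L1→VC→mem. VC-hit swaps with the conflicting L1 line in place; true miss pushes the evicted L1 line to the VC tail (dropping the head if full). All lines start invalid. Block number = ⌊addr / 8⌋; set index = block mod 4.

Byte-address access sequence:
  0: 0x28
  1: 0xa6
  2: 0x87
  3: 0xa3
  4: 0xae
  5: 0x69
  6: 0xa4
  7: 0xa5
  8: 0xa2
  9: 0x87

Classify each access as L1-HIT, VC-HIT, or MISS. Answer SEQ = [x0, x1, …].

SEQ = [MISS, MISS, MISS, VC-HIT, MISS, MISS, L1-HIT, L1-HIT, L1-HIT, VC-HIT]

#0 0x28→b5/s1 MISS; vc=[]
#1 0xa6→b20/s0 MISS; vc=[]
#2 0x87→b16/s0 MISS; vc=[20]
#3 0xa3→b20/s0 VC-HIT; vc=[16]
#4 0xae→b21/s1 MISS; vc=[16,5]
#5 0x69→b13/s1 MISS; vc=[16,5,21]
#6 0xa4→b20/s0 L1-HIT; vc=[16,5,21]
#7 0xa5→b20/s0 L1-HIT; vc=[16,5,21]
#8 0xa2→b20/s0 L1-HIT; vc=[16,5,21]
#9 0x87→b16/s0 VC-HIT; vc=[20,5,21]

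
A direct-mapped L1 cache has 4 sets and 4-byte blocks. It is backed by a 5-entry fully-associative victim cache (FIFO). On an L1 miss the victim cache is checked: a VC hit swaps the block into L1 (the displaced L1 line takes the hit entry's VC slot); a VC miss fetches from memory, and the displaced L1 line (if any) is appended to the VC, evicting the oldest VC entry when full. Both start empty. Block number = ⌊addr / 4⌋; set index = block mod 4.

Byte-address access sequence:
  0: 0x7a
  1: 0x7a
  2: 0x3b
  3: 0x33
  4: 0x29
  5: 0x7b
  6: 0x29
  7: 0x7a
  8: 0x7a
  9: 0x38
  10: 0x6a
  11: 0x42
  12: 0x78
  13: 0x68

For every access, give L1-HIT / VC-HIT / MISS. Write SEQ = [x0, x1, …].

0: 0x7a (blk 30, set 2) → MISS  vc=[]
1: 0x7a (blk 30, set 2) → L1-HIT  vc=[]
2: 0x3b (blk 14, set 2) → MISS  vc=[30]
3: 0x33 (blk 12, set 0) → MISS  vc=[30]
4: 0x29 (blk 10, set 2) → MISS  vc=[30, 14]
5: 0x7b (blk 30, set 2) → VC-HIT  vc=[10, 14]
6: 0x29 (blk 10, set 2) → VC-HIT  vc=[30, 14]
7: 0x7a (blk 30, set 2) → VC-HIT  vc=[10, 14]
8: 0x7a (blk 30, set 2) → L1-HIT  vc=[10, 14]
9: 0x38 (blk 14, set 2) → VC-HIT  vc=[10, 30]
10: 0x6a (blk 26, set 2) → MISS  vc=[10, 30, 14]
11: 0x42 (blk 16, set 0) → MISS  vc=[10, 30, 14, 12]
12: 0x78 (blk 30, set 2) → VC-HIT  vc=[10, 26, 14, 12]
13: 0x68 (blk 26, set 2) → VC-HIT  vc=[10, 30, 14, 12]

SEQ = [MISS, L1-HIT, MISS, MISS, MISS, VC-HIT, VC-HIT, VC-HIT, L1-HIT, VC-HIT, MISS, MISS, VC-HIT, VC-HIT]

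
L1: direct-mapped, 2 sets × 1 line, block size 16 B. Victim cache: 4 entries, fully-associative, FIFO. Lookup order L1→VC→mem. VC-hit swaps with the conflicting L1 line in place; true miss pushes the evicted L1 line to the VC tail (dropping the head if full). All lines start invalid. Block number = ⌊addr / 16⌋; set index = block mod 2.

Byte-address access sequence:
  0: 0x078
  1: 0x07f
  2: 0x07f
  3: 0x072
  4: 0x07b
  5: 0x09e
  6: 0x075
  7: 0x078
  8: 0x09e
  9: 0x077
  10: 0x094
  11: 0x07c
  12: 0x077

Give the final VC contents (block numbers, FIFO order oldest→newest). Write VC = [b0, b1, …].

  [0] addr=0x78 blk=7 s=1: MISS | VC []
  [1] addr=0x7f blk=7 s=1: L1-HIT | VC []
  [2] addr=0x7f blk=7 s=1: L1-HIT | VC []
  [3] addr=0x72 blk=7 s=1: L1-HIT | VC []
  [4] addr=0x7b blk=7 s=1: L1-HIT | VC []
  [5] addr=0x9e blk=9 s=1: MISS | VC [7]
  [6] addr=0x75 blk=7 s=1: VC-HIT | VC [9]
  [7] addr=0x78 blk=7 s=1: L1-HIT | VC [9]
  [8] addr=0x9e blk=9 s=1: VC-HIT | VC [7]
  [9] addr=0x77 blk=7 s=1: VC-HIT | VC [9]
  [10] addr=0x94 blk=9 s=1: VC-HIT | VC [7]
  [11] addr=0x7c blk=7 s=1: VC-HIT | VC [9]
  [12] addr=0x77 blk=7 s=1: L1-HIT | VC [9]

VC = [9]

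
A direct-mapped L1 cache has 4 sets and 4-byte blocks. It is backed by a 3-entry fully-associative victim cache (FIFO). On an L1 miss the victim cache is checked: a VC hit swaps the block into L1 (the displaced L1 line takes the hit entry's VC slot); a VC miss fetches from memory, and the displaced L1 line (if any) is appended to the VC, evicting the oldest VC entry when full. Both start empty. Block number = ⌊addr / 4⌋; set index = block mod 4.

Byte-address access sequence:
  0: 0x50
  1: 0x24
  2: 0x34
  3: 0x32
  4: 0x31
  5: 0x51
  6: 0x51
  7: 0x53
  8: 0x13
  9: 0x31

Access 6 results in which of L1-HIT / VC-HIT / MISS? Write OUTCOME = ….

  [0] addr=0x50 blk=20 s=0: MISS | VC []
  [1] addr=0x24 blk=9 s=1: MISS | VC []
  [2] addr=0x34 blk=13 s=1: MISS | VC [9]
  [3] addr=0x32 blk=12 s=0: MISS | VC [9, 20]
  [4] addr=0x31 blk=12 s=0: L1-HIT | VC [9, 20]
  [5] addr=0x51 blk=20 s=0: VC-HIT | VC [9, 12]
  [6] addr=0x51 blk=20 s=0: L1-HIT | VC [9, 12]
  [7] addr=0x53 blk=20 s=0: L1-HIT | VC [9, 12]
  [8] addr=0x13 blk=4 s=0: MISS | VC [9, 12, 20]
  [9] addr=0x31 blk=12 s=0: VC-HIT | VC [9, 4, 20]

OUTCOME = L1-HIT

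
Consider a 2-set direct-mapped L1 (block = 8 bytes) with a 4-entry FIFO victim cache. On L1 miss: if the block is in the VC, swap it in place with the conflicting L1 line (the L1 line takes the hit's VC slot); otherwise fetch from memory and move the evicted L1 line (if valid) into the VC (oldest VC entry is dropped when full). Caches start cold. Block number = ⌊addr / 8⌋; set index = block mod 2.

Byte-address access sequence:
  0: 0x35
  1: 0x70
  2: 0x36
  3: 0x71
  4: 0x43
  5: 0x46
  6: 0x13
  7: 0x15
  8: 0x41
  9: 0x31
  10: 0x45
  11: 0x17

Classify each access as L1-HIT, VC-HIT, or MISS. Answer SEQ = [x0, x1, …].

  [0] addr=0x35 blk=6 s=0: MISS | VC []
  [1] addr=0x70 blk=14 s=0: MISS | VC [6]
  [2] addr=0x36 blk=6 s=0: VC-HIT | VC [14]
  [3] addr=0x71 blk=14 s=0: VC-HIT | VC [6]
  [4] addr=0x43 blk=8 s=0: MISS | VC [6, 14]
  [5] addr=0x46 blk=8 s=0: L1-HIT | VC [6, 14]
  [6] addr=0x13 blk=2 s=0: MISS | VC [6, 14, 8]
  [7] addr=0x15 blk=2 s=0: L1-HIT | VC [6, 14, 8]
  [8] addr=0x41 blk=8 s=0: VC-HIT | VC [6, 14, 2]
  [9] addr=0x31 blk=6 s=0: VC-HIT | VC [8, 14, 2]
  [10] addr=0x45 blk=8 s=0: VC-HIT | VC [6, 14, 2]
  [11] addr=0x17 blk=2 s=0: VC-HIT | VC [6, 14, 8]

SEQ = [MISS, MISS, VC-HIT, VC-HIT, MISS, L1-HIT, MISS, L1-HIT, VC-HIT, VC-HIT, VC-HIT, VC-HIT]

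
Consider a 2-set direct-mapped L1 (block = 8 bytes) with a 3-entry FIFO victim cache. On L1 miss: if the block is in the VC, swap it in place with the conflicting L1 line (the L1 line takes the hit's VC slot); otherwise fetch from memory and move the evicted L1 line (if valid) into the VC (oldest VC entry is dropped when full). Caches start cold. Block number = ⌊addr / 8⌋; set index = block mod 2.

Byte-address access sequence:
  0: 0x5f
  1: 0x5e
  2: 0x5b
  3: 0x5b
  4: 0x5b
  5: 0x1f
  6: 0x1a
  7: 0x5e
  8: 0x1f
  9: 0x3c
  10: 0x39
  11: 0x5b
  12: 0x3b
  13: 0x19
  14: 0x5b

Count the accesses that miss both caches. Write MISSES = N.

0: 0x5f (blk 11, set 1) → MISS  vc=[]
1: 0x5e (blk 11, set 1) → L1-HIT  vc=[]
2: 0x5b (blk 11, set 1) → L1-HIT  vc=[]
3: 0x5b (blk 11, set 1) → L1-HIT  vc=[]
4: 0x5b (blk 11, set 1) → L1-HIT  vc=[]
5: 0x1f (blk 3, set 1) → MISS  vc=[11]
6: 0x1a (blk 3, set 1) → L1-HIT  vc=[11]
7: 0x5e (blk 11, set 1) → VC-HIT  vc=[3]
8: 0x1f (blk 3, set 1) → VC-HIT  vc=[11]
9: 0x3c (blk 7, set 1) → MISS  vc=[11, 3]
10: 0x39 (blk 7, set 1) → L1-HIT  vc=[11, 3]
11: 0x5b (blk 11, set 1) → VC-HIT  vc=[7, 3]
12: 0x3b (blk 7, set 1) → VC-HIT  vc=[11, 3]
13: 0x19 (blk 3, set 1) → VC-HIT  vc=[11, 7]
14: 0x5b (blk 11, set 1) → VC-HIT  vc=[3, 7]

MISSES = 3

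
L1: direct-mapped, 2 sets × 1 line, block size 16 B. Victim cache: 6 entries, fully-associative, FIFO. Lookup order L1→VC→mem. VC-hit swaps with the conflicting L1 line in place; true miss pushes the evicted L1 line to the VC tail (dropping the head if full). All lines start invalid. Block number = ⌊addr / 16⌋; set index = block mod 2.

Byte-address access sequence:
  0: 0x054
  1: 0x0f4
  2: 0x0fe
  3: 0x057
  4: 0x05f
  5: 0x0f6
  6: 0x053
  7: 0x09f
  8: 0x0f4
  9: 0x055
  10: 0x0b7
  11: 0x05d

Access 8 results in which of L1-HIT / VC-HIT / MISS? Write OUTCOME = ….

OUTCOME = VC-HIT

  [0] addr=0x54 blk=5 s=1: MISS | VC []
  [1] addr=0xf4 blk=15 s=1: MISS | VC [5]
  [2] addr=0xfe blk=15 s=1: L1-HIT | VC [5]
  [3] addr=0x57 blk=5 s=1: VC-HIT | VC [15]
  [4] addr=0x5f blk=5 s=1: L1-HIT | VC [15]
  [5] addr=0xf6 blk=15 s=1: VC-HIT | VC [5]
  [6] addr=0x53 blk=5 s=1: VC-HIT | VC [15]
  [7] addr=0x9f blk=9 s=1: MISS | VC [15, 5]
  [8] addr=0xf4 blk=15 s=1: VC-HIT | VC [9, 5]
  [9] addr=0x55 blk=5 s=1: VC-HIT | VC [9, 15]
  [10] addr=0xb7 blk=11 s=1: MISS | VC [9, 15, 5]
  [11] addr=0x5d blk=5 s=1: VC-HIT | VC [9, 15, 11]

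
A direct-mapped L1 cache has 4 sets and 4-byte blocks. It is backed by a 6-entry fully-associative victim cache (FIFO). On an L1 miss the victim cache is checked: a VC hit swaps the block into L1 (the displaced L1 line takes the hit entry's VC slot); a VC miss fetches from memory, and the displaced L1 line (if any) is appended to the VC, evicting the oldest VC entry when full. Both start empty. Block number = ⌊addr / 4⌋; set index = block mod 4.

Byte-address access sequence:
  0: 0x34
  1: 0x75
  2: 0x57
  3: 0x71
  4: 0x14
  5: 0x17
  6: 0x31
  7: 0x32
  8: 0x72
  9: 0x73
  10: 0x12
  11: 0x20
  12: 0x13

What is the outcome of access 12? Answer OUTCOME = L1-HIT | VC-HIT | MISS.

  [0] addr=0x34 blk=13 s=1: MISS | VC []
  [1] addr=0x75 blk=29 s=1: MISS | VC [13]
  [2] addr=0x57 blk=21 s=1: MISS | VC [13, 29]
  [3] addr=0x71 blk=28 s=0: MISS | VC [13, 29]
  [4] addr=0x14 blk=5 s=1: MISS | VC [13, 29, 21]
  [5] addr=0x17 blk=5 s=1: L1-HIT | VC [13, 29, 21]
  [6] addr=0x31 blk=12 s=0: MISS | VC [13, 29, 21, 28]
  [7] addr=0x32 blk=12 s=0: L1-HIT | VC [13, 29, 21, 28]
  [8] addr=0x72 blk=28 s=0: VC-HIT | VC [13, 29, 21, 12]
  [9] addr=0x73 blk=28 s=0: L1-HIT | VC [13, 29, 21, 12]
  [10] addr=0x12 blk=4 s=0: MISS | VC [13, 29, 21, 12, 28]
  [11] addr=0x20 blk=8 s=0: MISS | VC [13, 29, 21, 12, 28, 4]
  [12] addr=0x13 blk=4 s=0: VC-HIT | VC [13, 29, 21, 12, 28, 8]

OUTCOME = VC-HIT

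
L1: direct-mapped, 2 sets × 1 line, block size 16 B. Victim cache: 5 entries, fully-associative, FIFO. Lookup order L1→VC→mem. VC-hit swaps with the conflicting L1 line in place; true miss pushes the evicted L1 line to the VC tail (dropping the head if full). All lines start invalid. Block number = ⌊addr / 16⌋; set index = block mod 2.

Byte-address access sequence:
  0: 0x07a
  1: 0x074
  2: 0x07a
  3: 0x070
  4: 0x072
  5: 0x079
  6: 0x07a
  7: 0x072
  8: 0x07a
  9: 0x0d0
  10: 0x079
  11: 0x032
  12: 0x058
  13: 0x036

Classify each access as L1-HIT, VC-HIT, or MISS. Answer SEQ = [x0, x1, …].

  [0] addr=0x7a blk=7 s=1: MISS | VC []
  [1] addr=0x74 blk=7 s=1: L1-HIT | VC []
  [2] addr=0x7a blk=7 s=1: L1-HIT | VC []
  [3] addr=0x70 blk=7 s=1: L1-HIT | VC []
  [4] addr=0x72 blk=7 s=1: L1-HIT | VC []
  [5] addr=0x79 blk=7 s=1: L1-HIT | VC []
  [6] addr=0x7a blk=7 s=1: L1-HIT | VC []
  [7] addr=0x72 blk=7 s=1: L1-HIT | VC []
  [8] addr=0x7a blk=7 s=1: L1-HIT | VC []
  [9] addr=0xd0 blk=13 s=1: MISS | VC [7]
  [10] addr=0x79 blk=7 s=1: VC-HIT | VC [13]
  [11] addr=0x32 blk=3 s=1: MISS | VC [13, 7]
  [12] addr=0x58 blk=5 s=1: MISS | VC [13, 7, 3]
  [13] addr=0x36 blk=3 s=1: VC-HIT | VC [13, 7, 5]

SEQ = [MISS, L1-HIT, L1-HIT, L1-HIT, L1-HIT, L1-HIT, L1-HIT, L1-HIT, L1-HIT, MISS, VC-HIT, MISS, MISS, VC-HIT]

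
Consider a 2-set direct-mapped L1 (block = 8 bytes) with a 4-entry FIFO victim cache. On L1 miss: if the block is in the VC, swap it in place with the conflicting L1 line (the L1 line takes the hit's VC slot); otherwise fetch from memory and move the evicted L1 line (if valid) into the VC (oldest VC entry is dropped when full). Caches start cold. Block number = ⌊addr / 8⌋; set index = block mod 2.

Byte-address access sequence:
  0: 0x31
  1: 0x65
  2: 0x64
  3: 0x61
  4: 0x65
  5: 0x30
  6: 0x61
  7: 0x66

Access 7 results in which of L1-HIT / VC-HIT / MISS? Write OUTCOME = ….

  [0] addr=0x31 blk=6 s=0: MISS | VC []
  [1] addr=0x65 blk=12 s=0: MISS | VC [6]
  [2] addr=0x64 blk=12 s=0: L1-HIT | VC [6]
  [3] addr=0x61 blk=12 s=0: L1-HIT | VC [6]
  [4] addr=0x65 blk=12 s=0: L1-HIT | VC [6]
  [5] addr=0x30 blk=6 s=0: VC-HIT | VC [12]
  [6] addr=0x61 blk=12 s=0: VC-HIT | VC [6]
  [7] addr=0x66 blk=12 s=0: L1-HIT | VC [6]

OUTCOME = L1-HIT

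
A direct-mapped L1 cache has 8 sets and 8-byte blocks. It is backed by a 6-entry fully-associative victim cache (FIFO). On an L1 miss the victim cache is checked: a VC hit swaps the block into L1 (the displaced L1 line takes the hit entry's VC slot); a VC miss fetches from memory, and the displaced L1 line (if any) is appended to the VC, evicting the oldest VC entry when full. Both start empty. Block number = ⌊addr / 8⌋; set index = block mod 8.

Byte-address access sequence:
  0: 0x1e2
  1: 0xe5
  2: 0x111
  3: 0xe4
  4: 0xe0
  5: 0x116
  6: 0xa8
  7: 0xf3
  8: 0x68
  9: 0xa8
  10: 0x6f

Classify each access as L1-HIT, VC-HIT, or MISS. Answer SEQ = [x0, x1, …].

SEQ = [MISS, MISS, MISS, L1-HIT, L1-HIT, L1-HIT, MISS, MISS, MISS, VC-HIT, VC-HIT]

0: 0x1e2 (blk 60, set 4) → MISS  vc=[]
1: 0xe5 (blk 28, set 4) → MISS  vc=[60]
2: 0x111 (blk 34, set 2) → MISS  vc=[60]
3: 0xe4 (blk 28, set 4) → L1-HIT  vc=[60]
4: 0xe0 (blk 28, set 4) → L1-HIT  vc=[60]
5: 0x116 (blk 34, set 2) → L1-HIT  vc=[60]
6: 0xa8 (blk 21, set 5) → MISS  vc=[60]
7: 0xf3 (blk 30, set 6) → MISS  vc=[60]
8: 0x68 (blk 13, set 5) → MISS  vc=[60, 21]
9: 0xa8 (blk 21, set 5) → VC-HIT  vc=[60, 13]
10: 0x6f (blk 13, set 5) → VC-HIT  vc=[60, 21]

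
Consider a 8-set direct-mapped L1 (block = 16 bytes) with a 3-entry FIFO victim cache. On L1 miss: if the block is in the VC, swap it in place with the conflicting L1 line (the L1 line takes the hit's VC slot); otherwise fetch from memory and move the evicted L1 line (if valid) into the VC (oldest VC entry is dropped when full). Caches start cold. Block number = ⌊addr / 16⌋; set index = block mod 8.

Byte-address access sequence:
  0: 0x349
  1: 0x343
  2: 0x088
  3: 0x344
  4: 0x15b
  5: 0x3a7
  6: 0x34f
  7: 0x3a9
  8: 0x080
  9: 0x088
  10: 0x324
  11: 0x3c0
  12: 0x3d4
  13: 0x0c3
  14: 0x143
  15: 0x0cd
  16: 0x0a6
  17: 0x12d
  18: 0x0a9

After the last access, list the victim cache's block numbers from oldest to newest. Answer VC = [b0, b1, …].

VC = [20, 50, 18]

#0 0x349→b52/s4 MISS; vc=[]
#1 0x343→b52/s4 L1-HIT; vc=[]
#2 0x88→b8/s0 MISS; vc=[]
#3 0x344→b52/s4 L1-HIT; vc=[]
#4 0x15b→b21/s5 MISS; vc=[]
#5 0x3a7→b58/s2 MISS; vc=[]
#6 0x34f→b52/s4 L1-HIT; vc=[]
#7 0x3a9→b58/s2 L1-HIT; vc=[]
#8 0x80→b8/s0 L1-HIT; vc=[]
#9 0x88→b8/s0 L1-HIT; vc=[]
#10 0x324→b50/s2 MISS; vc=[58]
#11 0x3c0→b60/s4 MISS; vc=[58,52]
#12 0x3d4→b61/s5 MISS; vc=[58,52,21]
#13 0xc3→b12/s4 MISS; vc=[52,21,60]
#14 0x143→b20/s4 MISS; vc=[21,60,12]
#15 0xcd→b12/s4 VC-HIT; vc=[21,60,20]
#16 0xa6→b10/s2 MISS; vc=[60,20,50]
#17 0x12d→b18/s2 MISS; vc=[20,50,10]
#18 0xa9→b10/s2 VC-HIT; vc=[20,50,18]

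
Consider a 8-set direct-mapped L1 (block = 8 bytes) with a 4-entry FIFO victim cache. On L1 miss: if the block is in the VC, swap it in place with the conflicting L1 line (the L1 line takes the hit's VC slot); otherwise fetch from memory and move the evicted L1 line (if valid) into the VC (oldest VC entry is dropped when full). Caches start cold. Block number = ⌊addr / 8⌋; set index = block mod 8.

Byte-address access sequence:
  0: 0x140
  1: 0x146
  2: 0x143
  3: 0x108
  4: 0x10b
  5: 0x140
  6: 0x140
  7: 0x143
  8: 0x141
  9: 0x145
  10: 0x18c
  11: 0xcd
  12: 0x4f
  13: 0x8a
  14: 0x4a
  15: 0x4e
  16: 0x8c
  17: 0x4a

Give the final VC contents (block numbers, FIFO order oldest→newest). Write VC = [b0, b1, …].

VC = [33, 49, 25, 17]

  [0] addr=0x140 blk=40 s=0: MISS | VC []
  [1] addr=0x146 blk=40 s=0: L1-HIT | VC []
  [2] addr=0x143 blk=40 s=0: L1-HIT | VC []
  [3] addr=0x108 blk=33 s=1: MISS | VC []
  [4] addr=0x10b blk=33 s=1: L1-HIT | VC []
  [5] addr=0x140 blk=40 s=0: L1-HIT | VC []
  [6] addr=0x140 blk=40 s=0: L1-HIT | VC []
  [7] addr=0x143 blk=40 s=0: L1-HIT | VC []
  [8] addr=0x141 blk=40 s=0: L1-HIT | VC []
  [9] addr=0x145 blk=40 s=0: L1-HIT | VC []
  [10] addr=0x18c blk=49 s=1: MISS | VC [33]
  [11] addr=0xcd blk=25 s=1: MISS | VC [33, 49]
  [12] addr=0x4f blk=9 s=1: MISS | VC [33, 49, 25]
  [13] addr=0x8a blk=17 s=1: MISS | VC [33, 49, 25, 9]
  [14] addr=0x4a blk=9 s=1: VC-HIT | VC [33, 49, 25, 17]
  [15] addr=0x4e blk=9 s=1: L1-HIT | VC [33, 49, 25, 17]
  [16] addr=0x8c blk=17 s=1: VC-HIT | VC [33, 49, 25, 9]
  [17] addr=0x4a blk=9 s=1: VC-HIT | VC [33, 49, 25, 17]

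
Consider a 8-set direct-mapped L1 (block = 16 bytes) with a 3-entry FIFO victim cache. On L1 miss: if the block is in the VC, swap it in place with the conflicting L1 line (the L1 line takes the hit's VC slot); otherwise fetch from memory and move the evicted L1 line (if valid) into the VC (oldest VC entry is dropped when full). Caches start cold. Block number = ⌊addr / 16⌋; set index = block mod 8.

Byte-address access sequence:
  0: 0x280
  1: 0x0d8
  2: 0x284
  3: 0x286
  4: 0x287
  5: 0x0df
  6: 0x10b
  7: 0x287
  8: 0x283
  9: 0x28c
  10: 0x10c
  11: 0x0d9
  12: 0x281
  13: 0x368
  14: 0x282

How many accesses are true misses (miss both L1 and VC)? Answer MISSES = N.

  [0] addr=0x280 blk=40 s=0: MISS | VC []
  [1] addr=0xd8 blk=13 s=5: MISS | VC []
  [2] addr=0x284 blk=40 s=0: L1-HIT | VC []
  [3] addr=0x286 blk=40 s=0: L1-HIT | VC []
  [4] addr=0x287 blk=40 s=0: L1-HIT | VC []
  [5] addr=0xdf blk=13 s=5: L1-HIT | VC []
  [6] addr=0x10b blk=16 s=0: MISS | VC [40]
  [7] addr=0x287 blk=40 s=0: VC-HIT | VC [16]
  [8] addr=0x283 blk=40 s=0: L1-HIT | VC [16]
  [9] addr=0x28c blk=40 s=0: L1-HIT | VC [16]
  [10] addr=0x10c blk=16 s=0: VC-HIT | VC [40]
  [11] addr=0xd9 blk=13 s=5: L1-HIT | VC [40]
  [12] addr=0x281 blk=40 s=0: VC-HIT | VC [16]
  [13] addr=0x368 blk=54 s=6: MISS | VC [16]
  [14] addr=0x282 blk=40 s=0: L1-HIT | VC [16]

MISSES = 4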